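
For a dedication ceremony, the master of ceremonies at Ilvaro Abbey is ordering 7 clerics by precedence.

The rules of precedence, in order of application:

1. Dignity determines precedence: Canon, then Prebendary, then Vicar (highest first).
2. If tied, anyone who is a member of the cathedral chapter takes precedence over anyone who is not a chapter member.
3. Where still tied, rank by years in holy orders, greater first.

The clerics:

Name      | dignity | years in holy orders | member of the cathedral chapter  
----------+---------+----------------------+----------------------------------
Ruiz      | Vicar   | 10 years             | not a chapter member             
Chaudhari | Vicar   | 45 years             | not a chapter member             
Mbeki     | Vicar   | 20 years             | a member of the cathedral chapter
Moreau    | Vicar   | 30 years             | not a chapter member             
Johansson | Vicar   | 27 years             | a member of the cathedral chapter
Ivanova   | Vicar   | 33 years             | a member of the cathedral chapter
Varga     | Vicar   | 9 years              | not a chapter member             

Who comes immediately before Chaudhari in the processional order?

Mbeki

By dignity: Ivanova, Johansson, Mbeki, Chaudhari, Moreau, Ruiz and Varga (Vicar).
Among Ivanova, Johansson, Mbeki, Chaudhari, Moreau, Ruiz and Varga, a member of the cathedral chapter before not a chapter member: Ivanova, Johansson and Mbeki (a member of the cathedral chapter) before Chaudhari, Moreau, Ruiz and Varga (not a chapter member).
Among Ivanova, Johansson and Mbeki, by years in holy orders (higher first): Ivanova (33 years) before Johansson (27 years) before Mbeki (20 years).
Among Chaudhari, Moreau, Ruiz and Varga, by years in holy orders (higher first): Chaudhari (45 years) before Moreau (30 years) before Ruiz (10 years) before Varga (9 years).
Order: Ivanova, Johansson, Mbeki, Chaudhari, Moreau, Ruiz, Varga.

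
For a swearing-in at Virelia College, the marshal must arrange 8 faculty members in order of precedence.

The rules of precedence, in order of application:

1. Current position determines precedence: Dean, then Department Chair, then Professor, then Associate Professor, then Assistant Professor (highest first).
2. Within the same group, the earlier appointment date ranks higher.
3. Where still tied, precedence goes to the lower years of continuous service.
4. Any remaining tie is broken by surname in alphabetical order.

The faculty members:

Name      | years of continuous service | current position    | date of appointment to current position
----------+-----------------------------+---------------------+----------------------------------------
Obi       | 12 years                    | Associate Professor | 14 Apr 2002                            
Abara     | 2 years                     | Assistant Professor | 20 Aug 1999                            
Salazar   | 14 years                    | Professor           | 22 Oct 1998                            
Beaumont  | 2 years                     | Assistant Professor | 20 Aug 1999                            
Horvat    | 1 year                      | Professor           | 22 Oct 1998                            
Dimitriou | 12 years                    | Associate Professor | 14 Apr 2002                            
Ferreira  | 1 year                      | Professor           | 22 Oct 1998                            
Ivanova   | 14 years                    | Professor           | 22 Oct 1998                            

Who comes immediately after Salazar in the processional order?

Dimitriou

By current position: Ferreira, Horvat, Ivanova and Salazar (Professor); then Dimitriou and Obi (Associate Professor); then Abara and Beaumont (Assistant Professor).
Ferreira, Horvat, Ivanova and Salazar all have date of appointment to current position 22 Oct 1998, so the next rule applies.
Among Ferreira, Horvat, Ivanova and Salazar, by years of continuous service (lower first): Ferreira and Horvat (1 year) before Ivanova and Salazar (14 years).
Among Ferreira and Horvat, alphabetically by surname: Ferreira before Horvat.
Among Ivanova and Salazar, alphabetically by surname: Ivanova before Salazar.
Dimitriou and Obi both have date of appointment to current position 14 Apr 2002, so the next rule applies.
Dimitriou and Obi both have years of continuous service 12 years, so the next rule applies.
Among Dimitriou and Obi, alphabetically by surname: Dimitriou before Obi.
Abara and Beaumont both have date of appointment to current position 20 Aug 1999, so the next rule applies.
Abara and Beaumont both have years of continuous service 2 years, so the next rule applies.
Among Abara and Beaumont, alphabetically by surname: Abara before Beaumont.
Order: Ferreira, Horvat, Ivanova, Salazar, Dimitriou, Obi, Abara, Beaumont.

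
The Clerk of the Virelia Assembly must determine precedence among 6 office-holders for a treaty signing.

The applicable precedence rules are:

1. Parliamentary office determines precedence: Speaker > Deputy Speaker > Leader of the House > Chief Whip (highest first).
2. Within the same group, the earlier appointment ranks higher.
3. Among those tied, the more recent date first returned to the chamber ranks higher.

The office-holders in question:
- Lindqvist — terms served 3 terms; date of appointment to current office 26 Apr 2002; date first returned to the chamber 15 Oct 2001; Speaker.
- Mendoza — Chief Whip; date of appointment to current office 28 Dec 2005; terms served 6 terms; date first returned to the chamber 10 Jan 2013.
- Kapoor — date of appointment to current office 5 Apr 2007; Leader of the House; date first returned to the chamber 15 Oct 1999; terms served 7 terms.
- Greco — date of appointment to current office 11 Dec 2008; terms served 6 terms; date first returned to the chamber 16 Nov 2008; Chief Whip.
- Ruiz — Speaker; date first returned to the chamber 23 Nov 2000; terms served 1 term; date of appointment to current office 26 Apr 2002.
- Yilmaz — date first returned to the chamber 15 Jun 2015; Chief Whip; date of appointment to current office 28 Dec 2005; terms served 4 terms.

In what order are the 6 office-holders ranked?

By parliamentary office: Lindqvist and Ruiz (Speaker); then Kapoor (Leader of the House); then Yilmaz, Mendoza and Greco (Chief Whip).
Lindqvist and Ruiz both have date of appointment to current office 26 Apr 2002, so the next rule applies.
Among Lindqvist and Ruiz, by date first returned to the chamber (later first): Lindqvist (15 Oct 2001) before Ruiz (23 Nov 2000).
Among Yilmaz, Mendoza and Greco, by date of appointment to current office (earlier first): Yilmaz and Mendoza (28 Dec 2005) before Greco (11 Dec 2008).
Among Yilmaz and Mendoza, by date first returned to the chamber (later first): Yilmaz (15 Jun 2015) before Mendoza (10 Jan 2013).
Full order: Lindqvist, Ruiz, Kapoor, Yilmaz, Mendoza, Greco.

Lindqvist, Ruiz, Kapoor, Yilmaz, Mendoza, Greco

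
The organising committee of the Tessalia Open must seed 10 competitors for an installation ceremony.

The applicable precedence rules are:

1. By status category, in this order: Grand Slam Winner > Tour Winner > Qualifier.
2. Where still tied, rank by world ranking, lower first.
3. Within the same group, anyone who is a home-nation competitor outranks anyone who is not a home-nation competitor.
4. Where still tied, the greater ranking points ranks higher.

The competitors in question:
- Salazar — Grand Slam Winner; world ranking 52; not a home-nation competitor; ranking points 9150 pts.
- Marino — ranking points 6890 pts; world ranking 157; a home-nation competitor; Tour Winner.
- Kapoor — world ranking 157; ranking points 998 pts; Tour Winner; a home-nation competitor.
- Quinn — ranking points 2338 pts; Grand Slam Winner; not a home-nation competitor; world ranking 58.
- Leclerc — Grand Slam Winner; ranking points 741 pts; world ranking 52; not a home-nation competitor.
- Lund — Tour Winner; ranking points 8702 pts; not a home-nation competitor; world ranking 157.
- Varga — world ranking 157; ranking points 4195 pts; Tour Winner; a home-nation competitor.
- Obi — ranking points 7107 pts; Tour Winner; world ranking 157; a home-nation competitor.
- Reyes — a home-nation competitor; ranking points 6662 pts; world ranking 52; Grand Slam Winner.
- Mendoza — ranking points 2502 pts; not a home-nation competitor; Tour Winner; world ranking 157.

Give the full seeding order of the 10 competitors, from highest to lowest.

Reyes, Salazar, Leclerc, Quinn, Obi, Marino, Varga, Kapoor, Lund, Mendoza

By status category: Reyes, Salazar, Leclerc and Quinn (Grand Slam Winner); then Obi, Marino, Varga, Kapoor, Lund and Mendoza (Tour Winner).
Among Reyes, Salazar, Leclerc and Quinn, by world ranking (lower first): Reyes, Salazar and Leclerc (52) before Quinn (58).
Among Reyes, Salazar and Leclerc, a home-nation competitor before not a home-nation competitor: Reyes (a home-nation competitor) before Salazar and Leclerc (not a home-nation competitor).
Among Salazar and Leclerc, by ranking points (higher first): Salazar (9150 pts) before Leclerc (741 pts).
Obi, Marino, Varga, Kapoor, Lund and Mendoza all have world ranking 157, so the next rule applies.
Among Obi, Marino, Varga, Kapoor, Lund and Mendoza, a home-nation competitor before not a home-nation competitor: Obi, Marino, Varga and Kapoor (a home-nation competitor) before Lund and Mendoza (not a home-nation competitor).
Among Obi, Marino, Varga and Kapoor, by ranking points (higher first): Obi (7107 pts) before Marino (6890 pts) before Varga (4195 pts) before Kapoor (998 pts).
Among Lund and Mendoza, by ranking points (higher first): Lund (8702 pts) before Mendoza (2502 pts).
Full order: Reyes, Salazar, Leclerc, Quinn, Obi, Marino, Varga, Kapoor, Lund, Mendoza.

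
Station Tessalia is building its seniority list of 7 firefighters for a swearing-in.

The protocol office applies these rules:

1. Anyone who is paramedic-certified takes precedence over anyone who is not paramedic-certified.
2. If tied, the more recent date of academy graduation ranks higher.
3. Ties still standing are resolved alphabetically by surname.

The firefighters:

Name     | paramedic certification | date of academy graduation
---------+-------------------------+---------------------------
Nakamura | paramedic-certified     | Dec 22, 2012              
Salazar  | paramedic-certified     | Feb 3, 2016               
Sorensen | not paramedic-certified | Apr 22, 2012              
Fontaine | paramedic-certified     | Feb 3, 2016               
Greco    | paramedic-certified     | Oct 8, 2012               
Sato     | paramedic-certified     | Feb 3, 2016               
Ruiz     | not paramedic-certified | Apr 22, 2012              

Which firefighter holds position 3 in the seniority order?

By the first rule: Fontaine, Salazar, Sato, Nakamura and Greco (each paramedic-certified); then Ruiz and Sorensen (both not paramedic-certified).
Among Fontaine, Salazar, Sato, Nakamura and Greco, by date of academy graduation (later first): Fontaine, Salazar and Sato (Feb 3, 2016) before Nakamura (Dec 22, 2012) before Greco (Oct 8, 2012).
Among Fontaine, Salazar and Sato, alphabetically by surname: Fontaine before Salazar before Sato.
Ruiz and Sorensen both have date of academy graduation Apr 22, 2012, so the next rule applies.
Among Ruiz and Sorensen, alphabetically by surname: Ruiz before Sorensen.
Order: Fontaine, Salazar, Sato, Nakamura, Greco, Ruiz, Sorensen.

Sato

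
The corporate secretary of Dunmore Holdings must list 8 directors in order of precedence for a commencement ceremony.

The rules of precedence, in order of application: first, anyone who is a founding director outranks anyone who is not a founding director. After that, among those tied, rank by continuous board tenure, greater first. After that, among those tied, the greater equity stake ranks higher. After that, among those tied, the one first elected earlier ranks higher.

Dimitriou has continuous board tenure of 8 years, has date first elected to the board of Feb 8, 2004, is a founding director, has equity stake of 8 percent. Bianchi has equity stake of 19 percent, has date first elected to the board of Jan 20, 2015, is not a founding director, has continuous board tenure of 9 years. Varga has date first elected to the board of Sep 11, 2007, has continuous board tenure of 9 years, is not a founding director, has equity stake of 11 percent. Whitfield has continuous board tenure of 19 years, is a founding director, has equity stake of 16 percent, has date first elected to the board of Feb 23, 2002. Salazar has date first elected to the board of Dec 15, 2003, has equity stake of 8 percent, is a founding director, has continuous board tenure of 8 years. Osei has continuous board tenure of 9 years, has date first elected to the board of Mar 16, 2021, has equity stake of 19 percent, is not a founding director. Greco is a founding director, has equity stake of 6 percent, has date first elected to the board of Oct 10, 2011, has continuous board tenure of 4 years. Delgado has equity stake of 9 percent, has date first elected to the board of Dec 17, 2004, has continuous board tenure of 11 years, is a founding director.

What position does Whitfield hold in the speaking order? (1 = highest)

1

By the first rule: Whitfield, Delgado, Salazar, Dimitriou and Greco (each a founding director); then Bianchi, Osei and Varga (each not a founding director).
Among Whitfield, Delgado, Salazar, Dimitriou and Greco, by continuous board tenure (higher first): Whitfield (19 years) before Delgado (11 years) before Salazar and Dimitriou (8 years) before Greco (4 years).
Salazar and Dimitriou both have equity stake 8 percent, so the next rule applies.
Among Salazar and Dimitriou, by date first elected to the board (earlier first): Salazar (Dec 15, 2003) before Dimitriou (Feb 8, 2004).
Bianchi, Osei and Varga all have continuous board tenure 9 years, so the next rule applies.
Among Bianchi, Osei and Varga, by equity stake (higher first): Bianchi and Osei (19 percent) before Varga (11 percent).
Among Bianchi and Osei, by date first elected to the board (earlier first): Bianchi (Jan 20, 2015) before Osei (Mar 16, 2021).
Order: Whitfield, Delgado, Salazar, Dimitriou, Greco, Bianchi, Osei, Varga. So position 1.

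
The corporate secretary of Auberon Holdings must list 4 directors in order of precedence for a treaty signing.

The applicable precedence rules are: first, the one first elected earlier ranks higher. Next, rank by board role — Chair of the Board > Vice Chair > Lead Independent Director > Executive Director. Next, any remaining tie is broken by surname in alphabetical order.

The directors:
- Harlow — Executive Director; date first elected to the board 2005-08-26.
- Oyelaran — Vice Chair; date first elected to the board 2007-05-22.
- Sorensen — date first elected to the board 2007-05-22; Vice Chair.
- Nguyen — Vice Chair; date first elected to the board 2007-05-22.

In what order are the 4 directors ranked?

By date first elected to the board (earlier first): Harlow (2005-08-26); then Nguyen, Oyelaran and Sorensen (each 2007-05-22).
Nguyen, Oyelaran and Sorensen are each Vice Chair, so the next rule applies.
Among Nguyen, Oyelaran and Sorensen, alphabetically by surname: Nguyen before Oyelaran before Sorensen.
Full order: Harlow, Nguyen, Oyelaran, Sorensen.

Harlow, Nguyen, Oyelaran, Sorensen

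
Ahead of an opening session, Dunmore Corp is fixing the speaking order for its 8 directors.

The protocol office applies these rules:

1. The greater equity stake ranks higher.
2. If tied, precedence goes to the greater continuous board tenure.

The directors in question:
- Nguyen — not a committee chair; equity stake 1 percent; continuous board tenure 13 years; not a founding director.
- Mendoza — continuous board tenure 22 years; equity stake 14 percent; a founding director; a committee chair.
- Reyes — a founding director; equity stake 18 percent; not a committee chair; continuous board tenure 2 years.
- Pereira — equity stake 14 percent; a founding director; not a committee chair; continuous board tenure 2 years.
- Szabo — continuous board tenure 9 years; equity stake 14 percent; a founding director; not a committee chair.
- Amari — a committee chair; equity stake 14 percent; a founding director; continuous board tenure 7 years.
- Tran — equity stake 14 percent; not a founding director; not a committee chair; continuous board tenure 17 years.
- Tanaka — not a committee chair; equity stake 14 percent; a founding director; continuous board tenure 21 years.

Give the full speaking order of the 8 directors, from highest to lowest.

By equity stake (higher first): Reyes (18 percent); then Mendoza, Tanaka, Tran, Szabo, Amari and Pereira (each 14 percent); then Nguyen (1 percent).
Among Mendoza, Tanaka, Tran, Szabo, Amari and Pereira, by continuous board tenure (higher first): Mendoza (22 years) before Tanaka (21 years) before Tran (17 years) before Szabo (9 years) before Amari (7 years) before Pereira (2 years).
Full order: Reyes, Mendoza, Tanaka, Tran, Szabo, Amari, Pereira, Nguyen.

Reyes, Mendoza, Tanaka, Tran, Szabo, Amari, Pereira, Nguyen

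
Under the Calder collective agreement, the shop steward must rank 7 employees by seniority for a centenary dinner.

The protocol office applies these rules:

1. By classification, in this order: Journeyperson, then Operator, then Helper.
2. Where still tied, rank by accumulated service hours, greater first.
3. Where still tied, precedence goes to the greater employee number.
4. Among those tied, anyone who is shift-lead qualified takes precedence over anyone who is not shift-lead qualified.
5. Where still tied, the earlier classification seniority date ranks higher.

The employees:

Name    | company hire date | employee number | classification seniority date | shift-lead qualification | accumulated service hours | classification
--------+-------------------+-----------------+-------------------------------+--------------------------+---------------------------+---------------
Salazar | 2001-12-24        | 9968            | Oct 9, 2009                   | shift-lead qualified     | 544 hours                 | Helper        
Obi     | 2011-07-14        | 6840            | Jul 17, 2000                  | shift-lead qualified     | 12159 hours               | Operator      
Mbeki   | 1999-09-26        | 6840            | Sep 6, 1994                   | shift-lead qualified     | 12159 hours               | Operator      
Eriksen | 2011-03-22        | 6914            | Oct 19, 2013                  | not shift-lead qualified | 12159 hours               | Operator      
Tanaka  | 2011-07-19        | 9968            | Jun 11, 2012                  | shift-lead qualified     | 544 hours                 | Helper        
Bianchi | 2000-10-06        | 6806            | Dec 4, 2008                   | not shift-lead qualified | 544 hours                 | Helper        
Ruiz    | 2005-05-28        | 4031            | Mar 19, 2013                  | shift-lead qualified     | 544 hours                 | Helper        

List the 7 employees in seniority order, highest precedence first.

By classification: Eriksen, Mbeki and Obi (Operator); then Salazar, Tanaka, Bianchi and Ruiz (Helper).
Eriksen, Mbeki and Obi all have accumulated service hours 12159 hours, so the next rule applies.
Among Eriksen, Mbeki and Obi, by employee number (higher first): Eriksen (6914) before Mbeki and Obi (6840).
Mbeki and Obi are each shift-lead qualified, so the next rule applies.
Among Mbeki and Obi, by classification seniority date (earlier first): Mbeki (Sep 6, 1994) before Obi (Jul 17, 2000).
Salazar, Tanaka, Bianchi and Ruiz all have accumulated service hours 544 hours, so the next rule applies.
Among Salazar, Tanaka, Bianchi and Ruiz, by employee number (higher first): Salazar and Tanaka (9968) before Bianchi (6806) before Ruiz (4031).
Salazar and Tanaka are each shift-lead qualified, so the next rule applies.
Among Salazar and Tanaka, by classification seniority date (earlier first): Salazar (Oct 9, 2009) before Tanaka (Jun 11, 2012).
Full order: Eriksen, Mbeki, Obi, Salazar, Tanaka, Bianchi, Ruiz.

Eriksen, Mbeki, Obi, Salazar, Tanaka, Bianchi, Ruiz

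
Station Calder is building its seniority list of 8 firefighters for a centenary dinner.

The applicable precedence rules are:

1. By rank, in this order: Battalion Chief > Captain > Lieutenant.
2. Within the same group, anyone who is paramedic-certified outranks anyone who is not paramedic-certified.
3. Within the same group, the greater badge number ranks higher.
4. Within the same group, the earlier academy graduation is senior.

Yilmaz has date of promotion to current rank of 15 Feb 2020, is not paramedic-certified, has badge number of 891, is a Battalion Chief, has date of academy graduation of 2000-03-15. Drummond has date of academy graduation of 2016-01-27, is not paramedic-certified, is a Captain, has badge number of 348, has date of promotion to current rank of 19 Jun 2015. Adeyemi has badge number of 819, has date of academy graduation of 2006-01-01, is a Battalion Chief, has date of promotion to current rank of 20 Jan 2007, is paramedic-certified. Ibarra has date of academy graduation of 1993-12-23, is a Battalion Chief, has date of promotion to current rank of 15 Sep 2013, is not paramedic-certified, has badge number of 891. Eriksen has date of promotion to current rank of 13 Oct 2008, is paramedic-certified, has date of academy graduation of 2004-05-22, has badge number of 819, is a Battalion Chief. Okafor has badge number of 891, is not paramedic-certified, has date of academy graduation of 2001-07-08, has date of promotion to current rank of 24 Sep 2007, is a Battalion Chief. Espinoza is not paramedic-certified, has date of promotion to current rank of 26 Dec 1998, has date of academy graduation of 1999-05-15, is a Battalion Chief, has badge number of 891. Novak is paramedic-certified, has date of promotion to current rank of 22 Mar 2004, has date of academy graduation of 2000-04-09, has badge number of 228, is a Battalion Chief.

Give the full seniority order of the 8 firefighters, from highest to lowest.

By rank: Eriksen, Adeyemi, Novak, Ibarra, Espinoza, Yilmaz and Okafor (Battalion Chief); then Drummond (Captain).
Among Eriksen, Adeyemi, Novak, Ibarra, Espinoza, Yilmaz and Okafor, paramedic-certified before not paramedic-certified: Eriksen, Adeyemi and Novak (paramedic-certified) before Ibarra, Espinoza, Yilmaz and Okafor (not paramedic-certified).
Among Eriksen, Adeyemi and Novak, by badge number (higher first): Eriksen and Adeyemi (819) before Novak (228).
Among Eriksen and Adeyemi, by date of academy graduation (earlier first): Eriksen (2004-05-22) before Adeyemi (2006-01-01).
Ibarra, Espinoza, Yilmaz and Okafor all have badge number 891, so the next rule applies.
Among Ibarra, Espinoza, Yilmaz and Okafor, by date of academy graduation (earlier first): Ibarra (1993-12-23) before Espinoza (1999-05-15) before Yilmaz (2000-03-15) before Okafor (2001-07-08).
Full order: Eriksen, Adeyemi, Novak, Ibarra, Espinoza, Yilmaz, Okafor, Drummond.

Eriksen, Adeyemi, Novak, Ibarra, Espinoza, Yilmaz, Okafor, Drummond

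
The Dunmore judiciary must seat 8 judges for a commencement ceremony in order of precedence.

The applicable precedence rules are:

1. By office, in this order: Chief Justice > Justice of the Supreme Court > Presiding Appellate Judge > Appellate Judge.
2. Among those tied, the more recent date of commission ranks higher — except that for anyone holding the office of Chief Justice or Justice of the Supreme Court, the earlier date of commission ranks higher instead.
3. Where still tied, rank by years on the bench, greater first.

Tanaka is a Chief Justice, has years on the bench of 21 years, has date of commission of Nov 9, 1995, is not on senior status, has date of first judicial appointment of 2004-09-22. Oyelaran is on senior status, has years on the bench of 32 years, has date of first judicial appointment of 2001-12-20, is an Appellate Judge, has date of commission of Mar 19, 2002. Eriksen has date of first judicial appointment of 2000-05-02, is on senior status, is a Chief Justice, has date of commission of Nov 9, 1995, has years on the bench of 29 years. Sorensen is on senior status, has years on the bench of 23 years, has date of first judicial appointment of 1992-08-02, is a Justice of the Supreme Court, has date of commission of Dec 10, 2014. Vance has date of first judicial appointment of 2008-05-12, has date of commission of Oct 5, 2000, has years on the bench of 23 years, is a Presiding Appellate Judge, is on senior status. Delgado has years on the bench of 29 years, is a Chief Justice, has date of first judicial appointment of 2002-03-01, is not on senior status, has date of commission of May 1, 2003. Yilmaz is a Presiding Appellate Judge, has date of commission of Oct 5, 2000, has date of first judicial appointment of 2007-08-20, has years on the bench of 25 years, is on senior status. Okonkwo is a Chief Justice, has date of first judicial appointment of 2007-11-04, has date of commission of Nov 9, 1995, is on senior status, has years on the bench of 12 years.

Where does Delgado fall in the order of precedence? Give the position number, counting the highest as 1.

By office: Eriksen, Tanaka, Okonkwo and Delgado (Chief Justice); then Sorensen (Justice of the Supreme Court); then Yilmaz and Vance (Presiding Appellate Judge); then Oyelaran (Appellate Judge).
Among Eriksen, Tanaka, Okonkwo and Delgado, by date of commission (earlier first) (reversed rule for this group): Eriksen, Tanaka and Okonkwo (Nov 9, 1995) before Delgado (May 1, 2003).
Among Eriksen, Tanaka and Okonkwo, by years on the bench (higher first): Eriksen (29 years) before Tanaka (21 years) before Okonkwo (12 years).
Yilmaz and Vance both have date of commission Oct 5, 2000, so the next rule applies.
Among Yilmaz and Vance, by years on the bench (higher first): Yilmaz (25 years) before Vance (23 years).
Order: Eriksen, Tanaka, Okonkwo, Delgado, Sorensen, Yilmaz, Vance, Oyelaran. So position 4.

4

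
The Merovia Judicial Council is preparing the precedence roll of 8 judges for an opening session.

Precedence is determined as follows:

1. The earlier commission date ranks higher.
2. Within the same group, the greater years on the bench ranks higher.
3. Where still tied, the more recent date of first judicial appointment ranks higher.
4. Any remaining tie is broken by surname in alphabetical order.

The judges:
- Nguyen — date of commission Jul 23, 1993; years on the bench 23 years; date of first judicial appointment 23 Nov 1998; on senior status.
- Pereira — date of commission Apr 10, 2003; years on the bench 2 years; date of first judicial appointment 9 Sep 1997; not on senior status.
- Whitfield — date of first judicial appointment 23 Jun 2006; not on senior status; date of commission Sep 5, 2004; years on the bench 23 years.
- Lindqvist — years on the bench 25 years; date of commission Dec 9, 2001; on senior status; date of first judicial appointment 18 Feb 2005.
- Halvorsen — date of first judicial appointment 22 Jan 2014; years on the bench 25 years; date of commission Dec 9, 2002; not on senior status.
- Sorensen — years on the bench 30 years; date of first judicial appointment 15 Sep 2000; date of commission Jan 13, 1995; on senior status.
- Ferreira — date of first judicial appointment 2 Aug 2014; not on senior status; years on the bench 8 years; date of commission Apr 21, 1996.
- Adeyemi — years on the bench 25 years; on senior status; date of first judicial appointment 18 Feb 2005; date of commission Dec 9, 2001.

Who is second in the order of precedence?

By date of commission (earlier first): Nguyen (Jul 23, 1993); then Sorensen (Jan 13, 1995); then Ferreira (Apr 21, 1996); then Adeyemi and Lindqvist (both Dec 9, 2001); then Halvorsen (Dec 9, 2002); then Pereira (Apr 10, 2003); then Whitfield (Sep 5, 2004).
Adeyemi and Lindqvist both have years on the bench 25 years, so the next rule applies.
Adeyemi and Lindqvist both have date of first judicial appointment 18 Feb 2005, so the next rule applies.
Among Adeyemi and Lindqvist, alphabetically by surname: Adeyemi before Lindqvist.
Order: Nguyen, Sorensen, Ferreira, Adeyemi, Lindqvist, Halvorsen, Pereira, Whitfield.

Sorensen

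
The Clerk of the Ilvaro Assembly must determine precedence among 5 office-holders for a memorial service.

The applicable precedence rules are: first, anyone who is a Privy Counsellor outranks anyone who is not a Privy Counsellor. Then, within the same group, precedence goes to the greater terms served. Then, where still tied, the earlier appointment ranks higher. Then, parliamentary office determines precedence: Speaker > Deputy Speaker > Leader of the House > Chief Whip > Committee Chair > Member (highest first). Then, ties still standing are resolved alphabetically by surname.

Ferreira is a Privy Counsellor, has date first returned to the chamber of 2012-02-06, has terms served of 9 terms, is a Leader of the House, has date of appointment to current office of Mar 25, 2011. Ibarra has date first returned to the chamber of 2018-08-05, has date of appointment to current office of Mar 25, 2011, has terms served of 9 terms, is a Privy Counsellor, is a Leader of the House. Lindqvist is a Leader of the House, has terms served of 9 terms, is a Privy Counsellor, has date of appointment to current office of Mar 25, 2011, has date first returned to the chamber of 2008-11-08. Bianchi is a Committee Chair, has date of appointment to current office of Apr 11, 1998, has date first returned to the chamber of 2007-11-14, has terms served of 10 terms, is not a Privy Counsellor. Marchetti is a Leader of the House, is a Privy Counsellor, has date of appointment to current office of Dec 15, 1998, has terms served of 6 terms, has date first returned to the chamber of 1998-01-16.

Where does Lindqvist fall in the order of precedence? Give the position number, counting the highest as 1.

By the first rule: Ferreira, Ibarra, Lindqvist and Marchetti (each a Privy Counsellor); then Bianchi (not a Privy Counsellor).
Among Ferreira, Ibarra, Lindqvist and Marchetti, by terms served (higher first): Ferreira, Ibarra and Lindqvist (9 terms) before Marchetti (6 terms).
Ferreira, Ibarra and Lindqvist all have date of appointment to current office Mar 25, 2011, so the next rule applies.
Ferreira, Ibarra and Lindqvist are each Leader of the House, so the next rule applies.
Among Ferreira, Ibarra and Lindqvist, alphabetically by surname: Ferreira before Ibarra before Lindqvist.
Order: Ferreira, Ibarra, Lindqvist, Marchetti, Bianchi. So position 3.

3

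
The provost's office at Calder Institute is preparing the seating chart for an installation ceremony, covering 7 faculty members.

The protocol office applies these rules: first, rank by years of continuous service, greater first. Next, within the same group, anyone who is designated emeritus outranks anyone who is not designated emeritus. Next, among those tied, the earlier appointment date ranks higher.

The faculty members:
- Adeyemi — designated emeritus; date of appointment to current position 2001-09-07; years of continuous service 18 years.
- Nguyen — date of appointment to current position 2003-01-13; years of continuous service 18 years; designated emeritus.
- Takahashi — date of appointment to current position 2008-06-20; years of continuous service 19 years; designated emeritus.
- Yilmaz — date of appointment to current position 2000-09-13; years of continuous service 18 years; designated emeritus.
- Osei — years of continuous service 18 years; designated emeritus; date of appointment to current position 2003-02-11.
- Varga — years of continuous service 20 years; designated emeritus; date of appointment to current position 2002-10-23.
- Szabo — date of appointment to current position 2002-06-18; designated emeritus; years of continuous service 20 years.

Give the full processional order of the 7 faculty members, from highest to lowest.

Szabo, Varga, Takahashi, Yilmaz, Adeyemi, Nguyen, Osei

By years of continuous service (higher first): Szabo and Varga (both 20 years); then Takahashi (19 years); then Yilmaz, Adeyemi, Nguyen and Osei (each 18 years).
Szabo and Varga are each designated emeritus, so the next rule applies.
Among Szabo and Varga, by date of appointment to current position (earlier first): Szabo (2002-06-18) before Varga (2002-10-23).
Yilmaz, Adeyemi, Nguyen and Osei are each designated emeritus, so the next rule applies.
Among Yilmaz, Adeyemi, Nguyen and Osei, by date of appointment to current position (earlier first): Yilmaz (2000-09-13) before Adeyemi (2001-09-07) before Nguyen (2003-01-13) before Osei (2003-02-11).
Full order: Szabo, Varga, Takahashi, Yilmaz, Adeyemi, Nguyen, Osei.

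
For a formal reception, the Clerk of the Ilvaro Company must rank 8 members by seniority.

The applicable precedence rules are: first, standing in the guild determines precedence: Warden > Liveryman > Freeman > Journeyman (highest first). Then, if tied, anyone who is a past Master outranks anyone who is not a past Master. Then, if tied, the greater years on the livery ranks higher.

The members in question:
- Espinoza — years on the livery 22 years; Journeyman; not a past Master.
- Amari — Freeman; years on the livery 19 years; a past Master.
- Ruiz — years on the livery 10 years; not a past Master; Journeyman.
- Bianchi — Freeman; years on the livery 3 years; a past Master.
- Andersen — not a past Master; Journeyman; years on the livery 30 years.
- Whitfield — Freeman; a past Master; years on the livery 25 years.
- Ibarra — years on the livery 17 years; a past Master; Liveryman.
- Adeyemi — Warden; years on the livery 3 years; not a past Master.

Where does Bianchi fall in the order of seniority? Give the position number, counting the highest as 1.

5

By standing in the guild: Adeyemi (Warden); then Ibarra (Liveryman); then Whitfield, Amari and Bianchi (Freeman); then Andersen, Espinoza and Ruiz (Journeyman).
Whitfield, Amari and Bianchi are each a past Master, so the next rule applies.
Among Whitfield, Amari and Bianchi, by years on the livery (higher first): Whitfield (25 years) before Amari (19 years) before Bianchi (3 years).
Andersen, Espinoza and Ruiz are each not a past Master, so the next rule applies.
Among Andersen, Espinoza and Ruiz, by years on the livery (higher first): Andersen (30 years) before Espinoza (22 years) before Ruiz (10 years).
Order: Adeyemi, Ibarra, Whitfield, Amari, Bianchi, Andersen, Espinoza, Ruiz. So position 5.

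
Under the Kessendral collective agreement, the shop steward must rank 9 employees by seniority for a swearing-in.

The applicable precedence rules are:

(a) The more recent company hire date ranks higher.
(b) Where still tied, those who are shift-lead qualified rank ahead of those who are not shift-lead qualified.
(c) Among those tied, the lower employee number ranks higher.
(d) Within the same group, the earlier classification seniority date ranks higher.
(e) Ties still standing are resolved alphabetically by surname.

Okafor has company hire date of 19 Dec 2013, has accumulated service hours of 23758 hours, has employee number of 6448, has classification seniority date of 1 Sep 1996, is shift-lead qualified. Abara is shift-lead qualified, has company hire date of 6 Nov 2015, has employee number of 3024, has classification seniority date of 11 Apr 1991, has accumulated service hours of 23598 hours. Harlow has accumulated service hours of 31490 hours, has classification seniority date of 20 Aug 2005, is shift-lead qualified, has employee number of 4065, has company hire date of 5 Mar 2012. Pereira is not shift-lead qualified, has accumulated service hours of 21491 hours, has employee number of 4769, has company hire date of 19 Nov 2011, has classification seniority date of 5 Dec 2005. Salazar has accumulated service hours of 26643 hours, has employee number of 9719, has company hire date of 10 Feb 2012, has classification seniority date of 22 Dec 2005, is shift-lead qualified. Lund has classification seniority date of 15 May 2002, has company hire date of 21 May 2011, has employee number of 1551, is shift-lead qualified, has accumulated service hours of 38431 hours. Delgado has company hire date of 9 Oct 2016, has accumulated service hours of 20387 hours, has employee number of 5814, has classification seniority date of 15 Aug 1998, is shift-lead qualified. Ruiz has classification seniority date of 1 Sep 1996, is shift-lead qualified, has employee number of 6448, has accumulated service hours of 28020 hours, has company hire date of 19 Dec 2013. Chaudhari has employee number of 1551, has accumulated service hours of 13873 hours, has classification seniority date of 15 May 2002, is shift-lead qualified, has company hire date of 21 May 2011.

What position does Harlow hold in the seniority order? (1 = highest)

By company hire date (later first): Delgado (9 Oct 2016); then Abara (6 Nov 2015); then Okafor and Ruiz (both 19 Dec 2013); then Harlow (5 Mar 2012); then Salazar (10 Feb 2012); then Pereira (19 Nov 2011); then Chaudhari and Lund (both 21 May 2011).
Okafor and Ruiz are each shift-lead qualified, so the next rule applies.
Okafor and Ruiz both have employee number 6448, so the next rule applies.
Okafor and Ruiz both have classification seniority date 1 Sep 1996, so the next rule applies.
Among Okafor and Ruiz, alphabetically by surname: Okafor before Ruiz.
Chaudhari and Lund are each shift-lead qualified, so the next rule applies.
Chaudhari and Lund both have employee number 1551, so the next rule applies.
Chaudhari and Lund both have classification seniority date 15 May 2002, so the next rule applies.
Among Chaudhari and Lund, alphabetically by surname: Chaudhari before Lund.
Order: Delgado, Abara, Okafor, Ruiz, Harlow, Salazar, Pereira, Chaudhari, Lund. So position 5.

5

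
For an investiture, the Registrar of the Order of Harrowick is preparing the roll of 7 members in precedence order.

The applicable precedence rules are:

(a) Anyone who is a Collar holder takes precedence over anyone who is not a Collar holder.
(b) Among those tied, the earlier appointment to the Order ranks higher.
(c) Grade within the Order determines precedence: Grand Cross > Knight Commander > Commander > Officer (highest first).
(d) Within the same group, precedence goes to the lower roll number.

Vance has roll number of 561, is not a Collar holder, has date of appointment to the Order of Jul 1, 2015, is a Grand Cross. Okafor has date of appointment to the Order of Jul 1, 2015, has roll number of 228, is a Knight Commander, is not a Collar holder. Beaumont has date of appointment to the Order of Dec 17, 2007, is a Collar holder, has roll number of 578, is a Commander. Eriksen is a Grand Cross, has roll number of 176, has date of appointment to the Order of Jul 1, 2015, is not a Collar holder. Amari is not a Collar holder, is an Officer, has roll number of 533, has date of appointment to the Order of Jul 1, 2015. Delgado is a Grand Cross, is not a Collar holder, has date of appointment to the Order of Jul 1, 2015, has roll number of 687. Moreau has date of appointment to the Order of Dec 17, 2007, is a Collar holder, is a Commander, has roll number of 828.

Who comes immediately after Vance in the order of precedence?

Delgado

By the first rule: Beaumont and Moreau (both a Collar holder); then Eriksen, Vance, Delgado, Okafor and Amari (each not a Collar holder).
Beaumont and Moreau both have date of appointment to the Order Dec 17, 2007, so the next rule applies.
Beaumont and Moreau are each Commander, so the next rule applies.
Among Beaumont and Moreau, by roll number (lower first): Beaumont (578) before Moreau (828).
Eriksen, Vance, Delgado, Okafor and Amari all have date of appointment to the Order Jul 1, 2015, so the next rule applies.
Among Eriksen, Vance, Delgado, Okafor and Amari, by grade within the Order: Eriksen, Vance and Delgado (Grand Cross) before Okafor (Knight Commander) before Amari (Officer).
Among Eriksen, Vance and Delgado, by roll number (lower first): Eriksen (176) before Vance (561) before Delgado (687).
Order: Beaumont, Moreau, Eriksen, Vance, Delgado, Okafor, Amari.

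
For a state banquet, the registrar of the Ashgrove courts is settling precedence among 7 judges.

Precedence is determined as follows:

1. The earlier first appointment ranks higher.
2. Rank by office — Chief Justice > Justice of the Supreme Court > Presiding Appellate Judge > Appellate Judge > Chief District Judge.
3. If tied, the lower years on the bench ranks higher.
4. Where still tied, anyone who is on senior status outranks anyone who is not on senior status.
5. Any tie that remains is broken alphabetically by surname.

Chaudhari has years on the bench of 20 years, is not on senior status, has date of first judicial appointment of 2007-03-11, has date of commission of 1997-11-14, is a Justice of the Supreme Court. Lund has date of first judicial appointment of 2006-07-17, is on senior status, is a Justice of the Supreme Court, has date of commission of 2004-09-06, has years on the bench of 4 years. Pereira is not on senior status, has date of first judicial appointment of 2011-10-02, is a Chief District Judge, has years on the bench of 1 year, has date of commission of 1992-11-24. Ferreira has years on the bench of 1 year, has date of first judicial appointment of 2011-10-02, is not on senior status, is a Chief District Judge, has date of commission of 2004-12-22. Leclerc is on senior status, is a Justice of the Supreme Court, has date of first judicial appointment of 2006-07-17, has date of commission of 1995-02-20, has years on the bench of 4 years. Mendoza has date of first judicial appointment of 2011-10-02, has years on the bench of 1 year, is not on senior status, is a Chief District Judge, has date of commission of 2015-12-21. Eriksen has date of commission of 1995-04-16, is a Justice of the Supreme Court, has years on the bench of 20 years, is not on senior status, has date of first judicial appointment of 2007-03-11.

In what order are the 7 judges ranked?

By date of first judicial appointment (earlier first): Leclerc and Lund (both 2006-07-17); then Chaudhari and Eriksen (both 2007-03-11); then Ferreira, Mendoza and Pereira (each 2011-10-02).
Leclerc and Lund are each Justice of the Supreme Court, so the next rule applies.
Leclerc and Lund both have years on the bench 4 years, so the next rule applies.
Leclerc and Lund are each on senior status, so the next rule applies.
Among Leclerc and Lund, alphabetically by surname: Leclerc before Lund.
Chaudhari and Eriksen are each Justice of the Supreme Court, so the next rule applies.
Chaudhari and Eriksen both have years on the bench 20 years, so the next rule applies.
Chaudhari and Eriksen are each not on senior status, so the next rule applies.
Among Chaudhari and Eriksen, alphabetically by surname: Chaudhari before Eriksen.
Ferreira, Mendoza and Pereira are each Chief District Judge, so the next rule applies.
Ferreira, Mendoza and Pereira all have years on the bench 1 year, so the next rule applies.
Ferreira, Mendoza and Pereira are each not on senior status, so the next rule applies.
Among Ferreira, Mendoza and Pereira, alphabetically by surname: Ferreira before Mendoza before Pereira.
Full order: Leclerc, Lund, Chaudhari, Eriksen, Ferreira, Mendoza, Pereira.

Leclerc, Lund, Chaudhari, Eriksen, Ferreira, Mendoza, Pereira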